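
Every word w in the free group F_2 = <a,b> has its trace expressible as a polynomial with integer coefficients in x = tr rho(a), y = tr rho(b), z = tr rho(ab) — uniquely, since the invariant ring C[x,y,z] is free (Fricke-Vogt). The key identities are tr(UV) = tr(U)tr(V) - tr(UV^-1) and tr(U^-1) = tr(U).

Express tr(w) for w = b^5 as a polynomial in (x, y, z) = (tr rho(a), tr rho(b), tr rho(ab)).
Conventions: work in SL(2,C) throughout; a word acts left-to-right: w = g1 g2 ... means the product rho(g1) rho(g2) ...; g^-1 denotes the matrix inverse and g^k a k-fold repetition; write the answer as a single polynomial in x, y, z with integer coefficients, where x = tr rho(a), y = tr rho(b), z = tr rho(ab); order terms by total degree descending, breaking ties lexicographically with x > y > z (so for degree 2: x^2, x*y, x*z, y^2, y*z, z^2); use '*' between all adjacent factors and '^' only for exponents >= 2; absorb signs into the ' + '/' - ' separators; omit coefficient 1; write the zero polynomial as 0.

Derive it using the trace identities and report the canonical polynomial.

y^5 - 5*y^3 + 5*y

reduce: tr(b^2) = tr(b)*tr(b) - tr(1)   [square of b] = y^2 - 2
tr(b^3) = tr(b)*tr(b^2) - tr(b)   [square of b] = y^3 - 3*y
tr(b^4) = tr(b)*tr(b^3) - tr(b^2)   [square of b] = y^4 - 4*y^2 + 2
so tr(b^5) = tr(b)*tr(b^4) - tr(b^3)   [square of b] = y^5 - 5*y^3 + 5*y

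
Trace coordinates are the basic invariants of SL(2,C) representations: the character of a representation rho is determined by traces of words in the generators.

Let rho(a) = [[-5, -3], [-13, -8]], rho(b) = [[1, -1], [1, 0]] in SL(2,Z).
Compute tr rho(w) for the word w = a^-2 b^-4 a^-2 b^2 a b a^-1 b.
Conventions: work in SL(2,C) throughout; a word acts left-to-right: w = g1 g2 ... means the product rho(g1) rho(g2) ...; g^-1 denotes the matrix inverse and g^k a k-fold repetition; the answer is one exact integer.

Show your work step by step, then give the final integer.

rho(a^-1) = [[-8, 3], [13, -5]]
... * rho(a^-1) = [[-8, 3], [13, -5]]  ->  [[103, -39], [-169, 64]]
... * rho(b^-1) = [[0, 1], [-1, 1]]  ->  [[39, 64], [-64, -105]]
... * rho(b^-1) = [[0, 1], [-1, 1]]  ->  [[-64, 103], [105, -169]]
... * rho(b^-1) = [[0, 1], [-1, 1]]  ->  [[-103, 39], [169, -64]]
... * rho(b^-1) = [[0, 1], [-1, 1]]  ->  [[-39, -64], [64, 105]]
... * rho(a^-1) = [[-8, 3], [13, -5]]  ->  [[-520, 203], [853, -333]]
... * rho(a^-1) = [[-8, 3], [13, -5]]  ->  [[6799, -2575], [-11153, 4224]]
... * rho(b) = [[1, -1], [1, 0]]  ->  [[4224, -6799], [-6929, 11153]]
... * rho(b) = [[1, -1], [1, 0]]  ->  [[-2575, -4224], [4224, 6929]]
... * rho(a) = [[-5, -3], [-13, -8]]  ->  [[67787, 41517], [-111197, -68104]]
... * rho(b) = [[1, -1], [1, 0]]  ->  [[109304, -67787], [-179301, 111197]]
... * rho(a^-1) = [[-8, 3], [13, -5]]  ->  [[-1755663, 666847], [2879969, -1093888]]
... * rho(b) = [[1, -1], [1, 0]]  ->  [[-1088816, 1755663], [1786081, -2879969]]
tr = -1088816 + -2879969 = -3968785

-3968785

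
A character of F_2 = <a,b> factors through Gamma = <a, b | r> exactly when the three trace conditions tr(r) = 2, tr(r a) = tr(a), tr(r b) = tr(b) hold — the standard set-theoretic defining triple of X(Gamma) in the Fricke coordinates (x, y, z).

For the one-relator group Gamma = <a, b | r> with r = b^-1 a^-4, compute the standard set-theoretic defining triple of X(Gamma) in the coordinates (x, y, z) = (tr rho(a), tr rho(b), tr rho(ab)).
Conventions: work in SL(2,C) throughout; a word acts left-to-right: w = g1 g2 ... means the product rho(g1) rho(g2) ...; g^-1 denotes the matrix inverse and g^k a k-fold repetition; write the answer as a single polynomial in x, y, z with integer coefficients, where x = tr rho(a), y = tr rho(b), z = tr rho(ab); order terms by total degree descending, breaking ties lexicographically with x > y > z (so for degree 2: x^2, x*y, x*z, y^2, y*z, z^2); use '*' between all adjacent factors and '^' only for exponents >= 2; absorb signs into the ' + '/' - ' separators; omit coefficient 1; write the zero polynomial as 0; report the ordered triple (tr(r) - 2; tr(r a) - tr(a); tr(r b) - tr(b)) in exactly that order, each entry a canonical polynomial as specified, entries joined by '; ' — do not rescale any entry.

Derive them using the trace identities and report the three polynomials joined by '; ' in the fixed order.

x^3*z - x^2*y - 2*x*z + y - 2; x^2*z - x*y - x - z; x^4 - 4*x^2 - y + 2

use: trace(b^-1) = trace(b) = y
use: trace(b^-1 a) = trace(a) * trace(b) - trace(a b) = x*y - z
use: trace(b^-1 a^-1) = trace(b^-1) * trace(a) - trace(b^-1 a) = z
trace(a^-1 b^-1 a^-1) = trace(b^-1 a^-1) * trace(a) - trace(b^-1) = x*z - y
apply: trace(a^-3 b^-1) = trace(a^-1 b^-1 a^-1) * trace(a) - trace(a^-1 b^-1) = x^2*z - x*y - z
trace(b^-1 a^-4) = trace(a^-3 b^-1) * trace(a) - trace(a^-3 b^-1 a) = x^3*z - x^2*y - 2*x*z + y
apply: trace(a^-2) = trace(a^-1) * trace(a) - trace(1) = x^2 - 2
use: trace(a^-3) = trace(a^-2) * trace(a) - trace(a^-1) = x^3 - 3*x
use: trace(a^-4) = trace(a^-3) * trace(a) - trace(a^-2) = x^4 - 4*x^2 + 2
assemble the triple (trace(r) - 2; trace(r a) - x; trace(r b) - y)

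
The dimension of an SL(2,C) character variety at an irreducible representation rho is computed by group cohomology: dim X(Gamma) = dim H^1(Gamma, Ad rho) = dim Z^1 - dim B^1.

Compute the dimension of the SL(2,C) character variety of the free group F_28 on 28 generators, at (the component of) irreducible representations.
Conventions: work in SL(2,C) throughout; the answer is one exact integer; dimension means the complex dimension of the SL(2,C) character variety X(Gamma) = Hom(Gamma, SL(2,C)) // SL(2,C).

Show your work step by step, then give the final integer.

81

The free group F_28: 28 generators, no relators.
Z^1(Gamma, Ad rho) = (sl_2)^28: a cocycle is a free choice of one sl_2 vector per generator, so dim Z^1 = 3*28 = 84.
At an irreducible rho the centralizer of the image in sl_2 is 0, so the coboundary map sl_2 -> Z^1 is injective: dim B^1 = 3.
dim H^1 = 84 - 3 = 81, which is dim X.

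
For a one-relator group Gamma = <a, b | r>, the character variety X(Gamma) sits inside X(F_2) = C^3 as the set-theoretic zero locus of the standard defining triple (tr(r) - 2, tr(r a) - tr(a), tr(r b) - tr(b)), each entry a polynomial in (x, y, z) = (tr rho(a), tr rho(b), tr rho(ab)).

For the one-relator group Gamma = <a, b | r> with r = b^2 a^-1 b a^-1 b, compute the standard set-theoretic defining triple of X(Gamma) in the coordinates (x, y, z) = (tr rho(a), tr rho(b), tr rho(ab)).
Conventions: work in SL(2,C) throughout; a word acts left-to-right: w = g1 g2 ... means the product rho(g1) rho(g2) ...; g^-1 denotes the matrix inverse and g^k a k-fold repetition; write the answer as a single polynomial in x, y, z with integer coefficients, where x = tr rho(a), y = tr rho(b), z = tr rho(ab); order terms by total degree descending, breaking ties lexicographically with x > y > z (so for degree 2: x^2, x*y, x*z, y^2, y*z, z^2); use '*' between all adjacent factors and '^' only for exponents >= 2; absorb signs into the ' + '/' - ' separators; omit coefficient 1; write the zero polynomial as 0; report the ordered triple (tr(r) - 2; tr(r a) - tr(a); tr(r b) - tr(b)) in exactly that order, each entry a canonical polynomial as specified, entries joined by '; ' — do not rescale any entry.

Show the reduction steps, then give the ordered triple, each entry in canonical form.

x^2*y^4 - 2*x*y^3*z - 2*x^2*y^2 + y^2*z^2 + 3*x*y*z - y^2 - z^2; x^2*y^3*z - x^3*y^2 - 2*x*y^2*z^2 + x^2*y*z + y*z^3 + x*y^2 - 2*y*z; x^2*y^5 - 2*x*y^4*z - 3*x^2*y^3 + y^3*z^2 + 5*x*y^2*z + x^2*y - y^3 - 2*y*z^2 - x*z + 2*y

apply: trace(b^2) = trace(b) * trace(b) - trace(1)   [square of b] = y^2 - 2
apply: trace(b^3) = trace(b) * trace(b^2) - trace(b)   [square of b] = y^3 - 3*y
trace(b^4) = trace(b) * trace(b^3) - trace(b^2)   [square of b] = y^4 - 4*y^2 + 2
trace(b a b) = trace(b) * trace(a b) - trace(a)   [square of b] = y*z - x
use: trace(b^2 a b) = trace(b) * trace(b a b) - trace(b a)   [square of b] = y^2*z - x*y - z
trace(b^4 a) = trace(b) * trace(b^2 a b) - trace(b^2 a)   [square of b] = y^3*z - x*y^2 - 2*y*z + x
trace(b^3 a^-1 b) = trace(b^4) * trace(a) - trace(b^4 a)   [inverse elimination on a] = x*y^4 - y^3*z - 3*x*y^2 + 2*y*z + x
apply: trace(a b a b) = trace(a b) * trace(a b) - trace(1)   [split at a repeated a] = z^2 - 2
use: trace(a b a) = trace(a) * trace(b a) - trace(b)   [square of a] = x*z - y
use: trace(a b a b^2) = trace(b) * trace(a b a b) - trace(a b a)   [square of b] = y*z^2 - x*z - y
trace(b a b^3 a) = trace(b) * trace(a b a b^2) - trace(a b a b)   [square of b] = y^2*z^2 - x*y*z - y^2 - z^2 + 2
use: trace(b^3 a^-1 b a) = trace(b a b^3) * trace(a) - trace(b a b^3 a)   [inverse elimination on a] = x*y^3*z - x^2*y^2 - y^2*z^2 - x*y*z + x^2 + y^2 + z^2 - 2
trace(b^2 a^-1 b a^-1 b) = trace(b^3 a^-1 b) * trace(a) - trace(b^3 a^-1 b a)   [inverse elimination on a] = x^2*y^4 - 2*x*y^3*z - 2*x^2*y^2 + y^2*z^2 + 3*x*y*z - y^2 - z^2 + 2
apply: trace(a b^2 a) = trace(a) * trace(b^2 a) - trace(b^2)   [square of a] = x*y*z - x^2 - y^2 + 2
trace(b^2 a b^2 a) = trace(b) * trace(a b^2 a b) - trace(a b^2 a)   [square of b] = y^2*z^2 - 2*x*y*z + x^2 - 2
use: trace(b a b^2 a^-1 b) = trace(b^2 a b^2) * trace(a) - trace(b^2 a b^2 a)   [inverse elimination on a] = x*y^3*z - x^2*y^2 - y^2*z^2 + 2
apply: trace(a b a b a b) = trace(b a) * trace(b a b a) - trace(b^-1 a^-1)   [split at a repeated b] = z^3 - 3*z
apply: trace(a b a b a) = trace(a) * trace(b a b a) - trace(b a b)   [square of a] = x*z^2 - y*z - x
use: trace(b a b a b^2 a) = trace(b) * trace(a b a b a b) - trace(a b a b a)   [square of b] = y*z^3 - x*z^2 - 2*y*z + x
apply: trace(b a b^2 a^-1 b a) = trace(b a b a b^2) * trace(a) - trace(b a b a b^2 a)   [inverse elimination on a] = x*y^2*z^2 - x^2*y*z - y*z^3 - x*y^2 + 2*y*z + x
trace(b^2 a^-1 b a^-1 b a) = trace(b a b^2 a^-1 b) * trace(a) - trace(b a b^2 a^-1 b a)   [inverse elimination on a] = x^2*y^3*z - x^3*y^2 - 2*x*y^2*z^2 + x^2*y*z + y*z^3 + x*y^2 - 2*y*z + x
trace(b^5) = trace(b) * trace(b^4) - trace(b^3)  (reduce the b square) = y^5 - 5*y^3 + 5*y
trace(b^5 a) = trace(b) * trace(b^2 a b^2) - trace(b^2 a b)  (reduce the b square) = y^4*z - x*y^3 - 3*y^2*z + 2*x*y + z
use: trace(b a^-1 b^4) = trace(b^5) * trace(a) - trace(b^5 a)  (eliminate a^-1) = x*y^5 - y^4*z - 4*x*y^3 + 3*y^2*z + 3*x*y - z
trace(b^4 a b a) = trace(b) * trace(b a b a b^2) - trace(b a b a b)  (reduce the b square) = y^3*z^2 - x*y^2*z - y^3 - 2*y*z^2 + x*z + 3*y
use: trace(b a^-1 b^4 a) = trace(b^4 a b) * trace(a) - trace(b^4 a b a)  (eliminate a^-1) = x*y^4*z - x^2*y^3 - y^3*z^2 - 2*x*y^2*z + 2*x^2*y + y^3 + 2*y*z^2 - 3*y
apply: trace(b^2 a^-1 b a^-1 b^2) = trace(b a^-1 b^4) * trace(a) - trace(b a^-1 b^4 a)  (eliminate a^-1) = x^2*y^5 - 2*x*y^4*z - 3*x^2*y^3 + y^3*z^2 + 5*x*y^2*z + x^2*y - y^3 - 2*y*z^2 - x*z + 3*y
assemble the triple (trace(r) - 2; trace(r a) - x; trace(r b) - y)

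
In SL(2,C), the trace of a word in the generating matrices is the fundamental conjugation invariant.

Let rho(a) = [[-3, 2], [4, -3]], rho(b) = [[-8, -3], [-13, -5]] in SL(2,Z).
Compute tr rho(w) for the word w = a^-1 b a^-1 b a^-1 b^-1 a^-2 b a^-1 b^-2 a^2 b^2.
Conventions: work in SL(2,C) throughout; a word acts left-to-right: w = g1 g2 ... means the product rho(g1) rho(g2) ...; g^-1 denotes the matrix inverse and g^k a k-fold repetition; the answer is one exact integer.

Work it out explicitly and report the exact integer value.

-406968000893

rho(a^-1) = [[-3, -2], [-4, -3]]
... * rho(b) = [[-8, -3], [-13, -5]]  ->  [[50, 19], [71, 27]]
... * rho(a^-1) = [[-3, -2], [-4, -3]]  ->  [[-226, -157], [-321, -223]]
... * rho(b) = [[-8, -3], [-13, -5]]  ->  [[3849, 1463], [5467, 2078]]
... * rho(a^-1) = [[-3, -2], [-4, -3]]  ->  [[-17399, -12087], [-24713, -17168]]
... * rho(b^-1) = [[-5, 3], [13, -8]]  ->  [[-70136, 44499], [-99619, 63205]]
... * rho(a^-1) = [[-3, -2], [-4, -3]]  ->  [[32412, 6775], [46037, 9623]]
... * rho(a^-1) = [[-3, -2], [-4, -3]]  ->  [[-124336, -85149], [-176603, -120943]]
... * rho(b) = [[-8, -3], [-13, -5]]  ->  [[2101625, 798753], [2985083, 1134524]]
... * rho(a^-1) = [[-3, -2], [-4, -3]]  ->  [[-9499887, -6599509], [-13493345, -9373738]]
... * rho(b^-1) = [[-5, 3], [13, -8]]  ->  [[-38294182, 24296411], [-54391869, 34509869]]
... * rho(b^-1) = [[-5, 3], [13, -8]]  ->  [[507324253, -309253834], [720587642, -439254559]]
... * rho(a) = [[-3, 2], [4, -3]]  ->  [[-2758988095, 1942410008], [-3918781162, 2758938961]]
... * rho(a) = [[-3, 2], [4, -3]]  ->  [[16046604317, -11345206214], [22792099330, -16114379207]]
... * rho(b) = [[-8, -3], [-13, -5]]  ->  [[19114846246, 8586218119], [27150135051, 12195598045]]
... * rho(b) = [[-8, -3], [-13, -5]]  ->  [[-264539605515, -100275629333], [-375743854993, -142428395378]]
tr = -264539605515 + -142428395378 = -406968000893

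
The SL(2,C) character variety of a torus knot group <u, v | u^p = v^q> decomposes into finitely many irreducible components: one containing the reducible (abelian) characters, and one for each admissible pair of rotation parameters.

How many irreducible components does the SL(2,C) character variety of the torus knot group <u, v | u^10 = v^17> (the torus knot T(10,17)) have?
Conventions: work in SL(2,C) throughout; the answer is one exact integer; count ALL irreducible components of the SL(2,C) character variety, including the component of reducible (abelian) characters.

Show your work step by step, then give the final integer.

For T(10,17): irreducibility forces the central element u^10 = v^17 to one of +I, -I.
So on each irreducible component the traces are pinned: tr(u) = 2*cos(pi*alpha/10) with 1 <= alpha <= 9, tr(v) = 2*cos(pi*beta/17) with 1 <= beta <= 16.
Consistency of u^10 = (-1)^alpha I with v^17 = (-1)^beta I forces alpha = beta (mod 2).
Enumerate parity-matched pairs: 5*8 odd-odd plus 4*8 even-even gives 72.
components with irreducible characters: 72; plus the single component of reducible (abelian) characters: total 73.

73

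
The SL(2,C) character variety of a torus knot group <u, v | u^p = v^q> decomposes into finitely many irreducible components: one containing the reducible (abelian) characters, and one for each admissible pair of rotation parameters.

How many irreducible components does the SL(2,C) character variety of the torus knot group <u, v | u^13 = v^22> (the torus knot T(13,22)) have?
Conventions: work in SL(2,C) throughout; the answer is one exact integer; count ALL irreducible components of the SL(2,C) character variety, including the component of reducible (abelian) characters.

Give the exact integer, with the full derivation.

127

For T(13,22): irreducibility forces the central element u^13 = v^22 to one of +I, -I.
So on each irreducible component the traces are pinned: tr(u) = 2*cos(pi*alpha/13) with 1 <= alpha <= 12, tr(v) = 2*cos(pi*beta/22) with 1 <= beta <= 21.
u^13 = (-1)^alpha I and v^22 = (-1)^beta I must agree, so alpha and beta have equal parity.
Enumerate parity-matched pairs: 6*11 odd-odd plus 6*10 even-even gives 126.
That is 126 components of irreducible characters, and with the reducible (abelian) component the total is 127.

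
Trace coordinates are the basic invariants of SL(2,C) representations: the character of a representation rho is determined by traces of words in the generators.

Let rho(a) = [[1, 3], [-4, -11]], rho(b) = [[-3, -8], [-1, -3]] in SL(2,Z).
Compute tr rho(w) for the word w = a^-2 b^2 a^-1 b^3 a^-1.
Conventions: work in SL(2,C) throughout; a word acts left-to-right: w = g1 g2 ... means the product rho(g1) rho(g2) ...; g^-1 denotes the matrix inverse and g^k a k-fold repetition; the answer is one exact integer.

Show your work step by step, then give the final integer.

-17816

rho(a^-1) = [[-11, -3], [4, 1]]
... * rho(a^-1) = [[-11, -3], [4, 1]]  ->  [[109, 30], [-40, -11]]
... * rho(b) = [[-3, -8], [-1, -3]]  ->  [[-357, -962], [131, 353]]
... * rho(b) = [[-3, -8], [-1, -3]]  ->  [[2033, 5742], [-746, -2107]]
... * rho(a^-1) = [[-11, -3], [4, 1]]  ->  [[605, -357], [-222, 131]]
... * rho(b) = [[-3, -8], [-1, -3]]  ->  [[-1458, -3769], [535, 1383]]
... * rho(b) = [[-3, -8], [-1, -3]]  ->  [[8143, 22971], [-2988, -8429]]
... * rho(b) = [[-3, -8], [-1, -3]]  ->  [[-47400, -134057], [17393, 49191]]
... * rho(a^-1) = [[-11, -3], [4, 1]]  ->  [[-14828, 8143], [5441, -2988]]
tr = -14828 + -2988 = -17816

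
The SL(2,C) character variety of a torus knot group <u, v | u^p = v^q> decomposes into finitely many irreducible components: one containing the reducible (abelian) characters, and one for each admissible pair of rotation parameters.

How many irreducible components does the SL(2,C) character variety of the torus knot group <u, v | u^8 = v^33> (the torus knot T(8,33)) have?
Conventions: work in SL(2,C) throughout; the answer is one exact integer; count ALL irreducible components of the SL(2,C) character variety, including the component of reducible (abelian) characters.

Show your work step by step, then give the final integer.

113

In the torus knot group T(8,33), u^8 = v^33 is central, so an irreducible representation sends it to +I or -I (Schur).
So on each irreducible component the traces are pinned: tr(u) = 2*cos(pi*alpha/8) with 1 <= alpha <= 7, tr(v) = 2*cos(pi*beta/33) with 1 <= beta <= 32.
u^8 = (-1)^alpha I and v^33 = (-1)^beta I must agree, so alpha and beta have equal parity.
count pairs: odd alpha (4 choices) x odd beta (16), plus even alpha (3) x even beta (16): 4*16 + 3*16 = 112.
Total: 112 irreducible-character components + 1 reducible (abelian) component = 113.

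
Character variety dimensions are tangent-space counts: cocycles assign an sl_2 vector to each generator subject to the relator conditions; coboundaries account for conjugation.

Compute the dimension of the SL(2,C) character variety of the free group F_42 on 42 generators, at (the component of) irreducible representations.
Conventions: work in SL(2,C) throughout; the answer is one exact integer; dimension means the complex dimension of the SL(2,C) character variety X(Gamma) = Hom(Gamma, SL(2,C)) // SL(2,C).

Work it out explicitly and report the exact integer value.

Here Gamma is free of rank 42 — no relator constrains a cocycle.
A cocycle picks one sl_2 vector per generator freely, giving dim Z^1 = 3*42 = 126.
At an irreducible rho the centralizer of the image in sl_2 is 0, so the coboundary map sl_2 -> Z^1 is injective: dim B^1 = 3.
dim H^1 = 126 - 3 = 123, which is dim X.

123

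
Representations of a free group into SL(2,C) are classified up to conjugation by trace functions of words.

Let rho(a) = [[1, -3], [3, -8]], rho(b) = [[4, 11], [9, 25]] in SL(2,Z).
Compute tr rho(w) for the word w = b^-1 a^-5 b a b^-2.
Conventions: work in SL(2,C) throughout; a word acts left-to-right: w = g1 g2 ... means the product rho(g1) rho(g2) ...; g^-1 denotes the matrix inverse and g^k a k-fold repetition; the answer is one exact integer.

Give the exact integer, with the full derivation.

-2998642585

rho(b^-1) = [[25, -11], [-9, 4]]
... * rho(a^-1) = [[-8, 3], [-3, 1]]  ->  [[-167, 64], [60, -23]]
... * rho(a^-1) = [[-8, 3], [-3, 1]]  ->  [[1144, -437], [-411, 157]]
... * rho(a^-1) = [[-8, 3], [-3, 1]]  ->  [[-7841, 2995], [2817, -1076]]
... * rho(a^-1) = [[-8, 3], [-3, 1]]  ->  [[53743, -20528], [-19308, 7375]]
... * rho(a^-1) = [[-8, 3], [-3, 1]]  ->  [[-368360, 140701], [132339, -50549]]
... * rho(b) = [[4, 11], [9, 25]]  ->  [[-207131, -534435], [74415, 192004]]
... * rho(a) = [[1, -3], [3, -8]]  ->  [[-1810436, 4896873], [650427, -1759277]]
... * rho(b^-1) = [[25, -11], [-9, 4]]  ->  [[-89332757, 39502288], [32094168, -14191805]]
... * rho(b^-1) = [[25, -11], [-9, 4]]  ->  [[-2588839517, 1140669479], [930080445, -409803068]]
tr = -2588839517 + -409803068 = -2998642585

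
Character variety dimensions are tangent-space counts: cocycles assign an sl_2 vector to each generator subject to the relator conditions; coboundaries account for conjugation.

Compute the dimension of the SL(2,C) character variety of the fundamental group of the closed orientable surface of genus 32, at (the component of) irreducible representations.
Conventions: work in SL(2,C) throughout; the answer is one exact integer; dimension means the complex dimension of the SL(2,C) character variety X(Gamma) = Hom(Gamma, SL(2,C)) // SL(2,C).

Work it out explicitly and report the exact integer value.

186

pi_1 of the closed genus-32 surface has 64 generators bound by the single product-of-commutators relator.
Before the relator condition, cocycle space has dim 3*64 = 192.
d_2 is surjective at irreducible rho (its cokernel H^2 is dual to H^0 = 0), so dim Z^1 = 192 - 3 = 189.
Coboundaries contribute dim B^1 = 3 (injective at irreducible rho).
dim H^1 = 189 - 3 = 186 = dim X.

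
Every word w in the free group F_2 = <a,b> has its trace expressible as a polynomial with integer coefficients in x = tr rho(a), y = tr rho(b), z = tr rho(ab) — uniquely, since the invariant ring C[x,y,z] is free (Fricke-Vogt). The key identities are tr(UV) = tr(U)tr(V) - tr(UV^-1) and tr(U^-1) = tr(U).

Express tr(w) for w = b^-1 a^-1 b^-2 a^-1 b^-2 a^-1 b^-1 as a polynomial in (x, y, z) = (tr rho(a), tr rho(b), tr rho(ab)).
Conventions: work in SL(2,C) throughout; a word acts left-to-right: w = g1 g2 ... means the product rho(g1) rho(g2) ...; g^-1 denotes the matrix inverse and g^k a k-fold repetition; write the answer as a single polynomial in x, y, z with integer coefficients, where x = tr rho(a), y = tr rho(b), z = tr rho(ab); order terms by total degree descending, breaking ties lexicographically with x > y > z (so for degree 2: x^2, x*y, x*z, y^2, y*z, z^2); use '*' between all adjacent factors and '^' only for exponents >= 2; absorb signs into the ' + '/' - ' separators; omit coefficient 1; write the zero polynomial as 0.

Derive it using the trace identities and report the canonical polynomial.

y^3*z^3 - 3*x*y^2*z^2 + 3*x^2*y*z - x^3 - 3*y*z + 3*x

tr(b^-1) = tr(b) = y
tr(b^-2) = tr(b^-1) * tr(b) - tr(1) = y^2 - 2
tr(b^-3) = tr(b^-2) * tr(b) - tr(b^-1) = y^3 - 3*y
tr(b^-4) = tr(b^-3) * tr(b) - tr(b^-2) = y^4 - 4*y^2 + 2
tr(a b^-1) = tr(a) * tr(b) - tr(a b) = x*y - z
tr(b^-2 a) = tr(a b^-1) * tr(b) - tr(a) = x*y^2 - y*z - x
tr(a b^-3) = tr(b^-2 a) * tr(b) - tr(b^-2 a b) = x*y^3 - y^2*z - 2*x*y + z
tr(b^-4 a) = tr(a b^-3) * tr(b) - tr(a b^-2) = x*y^4 - y^3*z - 3*x*y^2 + 2*y*z + x
tr(b^-1 a^-1 b^-3) = tr(b^-4) * tr(a) - tr(b^-4 a) = y^3*z - x*y^2 - 2*y*z + x
tr(a b a) = tr(a) * tr(b a) - tr(b) = x*z - y
tr(a b a b) = tr(a b) * tr(a b) - tr(1) = z^2 - 2
tr(a b a b^-1) = tr(a b a) * tr(b) - tr(a b a b) = x*y*z - y^2 - z^2 + 2
tr(b^-1 a b a b^-1) = tr(a b a b^-1) * tr(b) - tr(a b a) = x*y^2*z - y^3 - y*z^2 - x*z + 3*y
tr(b^-3 a b a) = tr(b^-1 a b a b^-1) * tr(b) - tr(b^-1 a b a) = x*y^3*z - y^4 - y^2*z^2 - 2*x*y*z + 4*y^2 + z^2 - 2
tr(a^-1 b^-3 a b) = tr(b^-3 a b) * tr(a) - tr(b^-3 a b a) = -x*y^3*z + x^2*y^2 + y^4 + y^2*z^2 + x*y*z - x^2 - 4*y^2 - z^2 + 2
tr(b^-1 a^-1 b^-3 a) = tr(a^-1 b^-3 a) * tr(b) - tr(a^-1 b^-3 a b) = x*y^3*z - x^2*y^2 - y^2*z^2 - x*y*z + x^2 + y^2 + z^2 - 2
tr(b^-1 a^-1 b^-1 a^-1 b^-2) = tr(b^-1 a^-1 b^-3) * tr(a) - tr(b^-1 a^-1 b^-3 a) = y^2*z^2 - x*y*z - y^2 - z^2 + 2
tr(b a b) = tr(b) * tr(a b) - tr(a) = y*z - x
tr(a b a^-1 b) = tr(b a b) * tr(a) - tr(b a b a) = x*y*z - x^2 - z^2 + 2
tr(a^-1 b^-1 a b) = tr(a b a^-1) * tr(b) - tr(a b a^-1 b) = -x*y*z + x^2 + y^2 + z^2 - 2
tr(a^-1 b^-1 a b^-1) = tr(a^-1 b^-1 a) * tr(b) - tr(a^-1 b^-1 a b) = x*y*z - x^2 - z^2 + 2
tr(a b^-1 a^-2 b^-1) = tr(a^-1 b^-1 a b^-1) * tr(a) - tr(a^-1 b^-1 a b^-1 a) = x^2*y*z - x^3 - x*y^2 - x*z^2 + y*z + 3*x
tr(a^-1 b^-2 a b^-1 a^-1) = tr(a b^-1 a^-2 b^-1) * tr(b) - tr(a b^-1 a^-2) = x^2*y^2*z - x^3*y - x*y^3 - x*y*z^2 + y^2*z + 3*x*y - z
tr(a b^2 a) = tr(a) * tr(b^2 a) - tr(b^2) = x*y*z - x^2 - y^2 + 2
tr(a b^2 a b) = tr(b) * tr(a b a b) - tr(a b a) = y*z^2 - x*z - y
tr(b a b^-1 a b) = tr(a b^2 a) * tr(b) - tr(a b^2 a b) = x*y^2*z - x^2*y - y^3 - y*z^2 + x*z + 3*y
tr(a b a b a) = tr(a) * tr(b a b a) - tr(b a b) = x*z^2 - y*z - x
tr(a b a b a b) = tr(a b a b) * tr(a b) - tr(b a) = z^3 - 3*z
tr(b a b^-1 a b a) = tr(a b a b a) * tr(b) - tr(a b a b a b) = x*y*z^2 - y^2*z - z^3 - x*y + 3*z
tr(a^-1 b a b^-1 a b) = tr(b a b^-1 a b) * tr(a) - tr(b a b^-1 a b a) = x^2*y^2*z - x^3*y - x*y^3 - 2*x*y*z^2 + x^2*z + y^2*z + z^3 + 4*x*y - 3*z
tr(b^-1 a b^-1 a^-1 b a) = tr(a^-1 b a b^-1 a) * tr(b) - tr(a^-1 b a b^-1 a b) = -x^2*y^2*z + x^3*y + x*y^3 + 2*x*y*z^2 - x^2*z - y^2*z - z^3 - 3*x*y + 3*z
tr(b^-1 a b^-1 a^-1 b a^-1) = tr(b^-1 a b^-1 a^-1 b) * tr(a) - tr(b^-1 a b^-1 a^-1 b a) = x^2*y^2*z - x^3*y - x*y^3 - 2*x*y*z^2 + x^2*z + y^2*z + z^3 + 4*x*y - 3*z
tr(a^-1 b^-2 a b^-1 a^-1 b) = tr(b^-1 a b^-1 a^-1 b a^-1) * tr(b) - tr(b^-1 a b^-1 a^-1 b a^-1 b) = x^2*y^3*z - x^3*y^2 - x*y^4 - 2*x*y^2*z^2 + x^2*y*z + y^3*z + y*z^3 + 4*x*y^2 - 3*y*z - x
tr(b^-1 a^-1 b^-1 a^-1 b^-2 a) = tr(a^-1 b^-2 a b^-1 a^-1) * tr(b) - tr(a^-1 b^-2 a b^-1 a^-1 b) = x*y^2*z^2 - x^2*y*z - y*z^3 - x*y^2 + 2*y*z + x
tr(a^-1 b^-2 a^-1 b^-1 a^-1 b^-1) = tr(b^-1 a^-1 b^-1 a^-1 b^-2) * tr(a) - tr(b^-1 a^-1 b^-1 a^-1 b^-2 a) = y*z^3 - x*z^2 - 2*y*z + x
tr(a^-1 b^-3) = tr(b^-3) * tr(a) - tr(b^-3 a) = y^2*z - x*y - z
tr(b^-1 a^-2 b^-2) = tr(a^-1 b^-3) * tr(a) - tr(a^-1 b^-3 a) = x*y^2*z - x^2*y - y^3 - x*z + 3*y
tr(a^-1 b^-2 a^-1 b^-1 a^-1) = tr(b^-1 a^-2 b^-2) * tr(a) - tr(b^-1 a^-2 b^-2 a) = x*y*z^2 - x^2*z - y^2*z + z
tr(a^-1 b^-2 a^-1 b^-2 a^-1 b^-1) = tr(a^-1 b^-2 a^-1 b^-1 a^-1 b^-1) * tr(b) - tr(a^-1 b^-2 a^-1 b^-1 a^-1) = y^2*z^3 - 2*x*y*z^2 + x^2*z - y^2*z + x*y - z
tr(a^2) = tr(a) * tr(a) - tr(1) = x^2 - 2
tr(b^-1 a^2) = tr(a^2) * tr(b) - tr(a^2 b) = x^2*y - x*z - y
tr(a b^-2 a) = tr(b^-1 a^2) * tr(b) - tr(b^-1 a^2 b) = x^2*y^2 - x*y*z - x^2 - y^2 + 2
tr(b^-1 a b^-2 a) = tr(a b^-2 a) * tr(b) - tr(a b^-2 a b) = x^2*y^3 - 2*x*y^2*z - x^2*y + y*z^2 + x*z - y
tr(a b^-2 a^-1 b^-1) = tr(b^-1 a b^-2) * tr(a) - tr(b^-1 a b^-2 a) = x*y^2*z - x^2*y - y*z^2 + y
tr(b^-2 a^-1 b^-2 a) = tr(a b^-2 a^-1 b^-1) * tr(b) - tr(a b^-2 a^-1) = x*y^3*z - x^2*y^2 - y^2*z^2 + 2
tr(b^-2 a^-1 b^-2 a^-1) = tr(b^-2 a^-1 b^-2) * tr(a) - tr(b^-2 a^-1 b^-2 a) = y^2*z^2 - 2*x*y*z + x^2 - 2
tr(a^-1 b^-2 a^-1 b^-2 a^-1) = tr(b^-2 a^-1 b^-2 a^-1) * tr(a) - tr(b^-2 a^-1 b^-2) = x*y^2*z^2 - 2*x^2*y*z - y^3*z + x^3 + x*y^2 + 2*y*z - 3*x
tr(b^-1 a^-1 b^-2 a^-1 b^-2 a^-1 b^-1) = tr(a^-1 b^-2 a^-1 b^-2 a^-1 b^-1) * tr(b) - tr(a^-1 b^-2 a^-1 b^-2 a^-1) = y^3*z^3 - 3*x*y^2*z^2 + 3*x^2*y*z - x^3 - 3*y*z + 3*x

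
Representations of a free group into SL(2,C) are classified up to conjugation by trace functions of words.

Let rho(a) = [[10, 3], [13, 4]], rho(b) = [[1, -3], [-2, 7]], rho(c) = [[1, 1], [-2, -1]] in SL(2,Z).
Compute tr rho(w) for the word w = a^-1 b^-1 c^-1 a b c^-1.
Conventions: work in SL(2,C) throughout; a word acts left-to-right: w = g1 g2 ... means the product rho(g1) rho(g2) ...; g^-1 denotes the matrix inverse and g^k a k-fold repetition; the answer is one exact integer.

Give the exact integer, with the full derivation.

rho(a^-1) = [[4, -3], [-13, 10]]
... * rho(b^-1) = [[7, 3], [2, 1]]  ->  [[22, 9], [-71, -29]]
... * rho(c^-1) = [[-1, -1], [2, 1]]  ->  [[-4, -13], [13, 42]]
... * rho(a) = [[10, 3], [13, 4]]  ->  [[-209, -64], [676, 207]]
... * rho(b) = [[1, -3], [-2, 7]]  ->  [[-81, 179], [262, -579]]
... * rho(c^-1) = [[-1, -1], [2, 1]]  ->  [[439, 260], [-1420, -841]]
tr = 439 + -841 = -402

-402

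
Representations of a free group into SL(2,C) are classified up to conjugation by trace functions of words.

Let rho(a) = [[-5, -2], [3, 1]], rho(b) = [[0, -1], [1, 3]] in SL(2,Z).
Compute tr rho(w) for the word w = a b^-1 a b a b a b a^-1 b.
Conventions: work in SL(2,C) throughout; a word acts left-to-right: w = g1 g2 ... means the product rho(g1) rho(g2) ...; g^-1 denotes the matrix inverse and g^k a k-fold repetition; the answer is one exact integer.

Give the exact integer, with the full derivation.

30

rho(a) = [[-5, -2], [3, 1]]
... * rho(b^-1) = [[3, 1], [-1, 0]]  ->  [[-13, -5], [8, 3]]
... * rho(a) = [[-5, -2], [3, 1]]  ->  [[50, 21], [-31, -13]]
... * rho(b) = [[0, -1], [1, 3]]  ->  [[21, 13], [-13, -8]]
... * rho(a) = [[-5, -2], [3, 1]]  ->  [[-66, -29], [41, 18]]
... * rho(b) = [[0, -1], [1, 3]]  ->  [[-29, -21], [18, 13]]
... * rho(a) = [[-5, -2], [3, 1]]  ->  [[82, 37], [-51, -23]]
... * rho(b) = [[0, -1], [1, 3]]  ->  [[37, 29], [-23, -18]]
... * rho(a^-1) = [[1, 2], [-3, -5]]  ->  [[-50, -71], [31, 44]]
... * rho(b) = [[0, -1], [1, 3]]  ->  [[-71, -163], [44, 101]]
tr = -71 + 101 = 30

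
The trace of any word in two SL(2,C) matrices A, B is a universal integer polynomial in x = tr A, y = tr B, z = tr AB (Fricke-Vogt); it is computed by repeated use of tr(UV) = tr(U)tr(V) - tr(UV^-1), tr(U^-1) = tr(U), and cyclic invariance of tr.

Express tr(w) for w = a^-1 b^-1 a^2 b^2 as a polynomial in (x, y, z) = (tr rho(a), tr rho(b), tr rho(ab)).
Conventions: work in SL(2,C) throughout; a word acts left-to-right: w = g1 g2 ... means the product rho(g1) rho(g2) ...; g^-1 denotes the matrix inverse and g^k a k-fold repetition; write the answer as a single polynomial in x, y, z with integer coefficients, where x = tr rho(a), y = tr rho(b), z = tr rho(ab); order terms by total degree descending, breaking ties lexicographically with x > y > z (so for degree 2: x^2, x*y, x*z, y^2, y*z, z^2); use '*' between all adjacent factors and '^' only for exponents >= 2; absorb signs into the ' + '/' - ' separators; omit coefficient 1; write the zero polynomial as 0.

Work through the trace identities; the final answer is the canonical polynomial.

apply: trace(a^2 b) = trace(a) * trace(b a) - trace(b)   [square of a] = x*z - y
trace(a^2) = trace(a) * trace(a) - trace(1)   [square of a] = x^2 - 2
trace(b^2 a^2) = trace(b) * trace(a^2 b) - trace(a^2)   [square of b] = x*y*z - x^2 - y^2 + 2
trace(b^2 a) = trace(b) * trace(a b) - trace(a)   [square of b] = y*z - x
apply: trace(a^2 b^2 a) = trace(a) * trace(b^2 a^2) - trace(b^2 a)   [square of a] = x^2*y*z - x^3 - x*y^2 - y*z + 3*x
trace(b a b a) = trace(a b) * trace(a b) - trace(1)   [split at a repeated a] = z^2 - 2
trace(a b a^2 b) = trace(a) * trace(b a b a) - trace(b a b)   [square of a] = x*z^2 - y*z - x
use: trace(a b a^2) = trace(a) * trace(a b a) - trace(a b)   [square of a] = x^2*z - x*y - z
apply: trace(a^2 b^2 a b) = trace(b) * trace(a b a^2 b) - trace(a b a^2)   [square of b] = x*y*z^2 - x^2*z - y^2*z + z
apply: trace(b^-1 a^2 b^2 a) = trace(a^2 b^2 a) * trace(b) - trace(a^2 b^2 a b)   [inverse elimination on b] = x^2*y^2*z - x^3*y - x*y^3 - x*y*z^2 + x^2*z + 3*x*y - z
trace(a^-1 b^-1 a^2 b^2) = trace(b^-1 a^2 b^2) * trace(a) - trace(b^-1 a^2 b^2 a)   [inverse elimination on a] = -x^2*y^2*z + x^3*y + x*y^3 + x*y*z^2 - 4*x*y + z

-x^2*y^2*z + x^3*y + x*y^3 + x*y*z^2 - 4*x*y + z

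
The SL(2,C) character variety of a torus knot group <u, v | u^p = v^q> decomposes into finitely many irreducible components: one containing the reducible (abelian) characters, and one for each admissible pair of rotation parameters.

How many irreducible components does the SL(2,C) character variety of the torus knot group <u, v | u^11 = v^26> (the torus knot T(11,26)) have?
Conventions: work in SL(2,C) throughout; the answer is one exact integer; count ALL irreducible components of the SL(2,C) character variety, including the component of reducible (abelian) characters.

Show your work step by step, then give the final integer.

126

In the torus knot group T(11,26), u^11 = v^26 is central, so an irreducible representation sends it to +I or -I (Schur).
So on each irreducible component the traces are pinned: tr(u) = 2*cos(pi*alpha/11) with 1 <= alpha <= 10, tr(v) = 2*cos(pi*beta/26) with 1 <= beta <= 25.
u^11 = (-1)^alpha I and v^26 = (-1)^beta I must agree, so alpha and beta have equal parity.
Enumerate parity-matched pairs: 5*13 odd-odd plus 5*12 even-even gives 125.
components with irreducible characters: 125; plus the single component of reducible (abelian) characters: total 126.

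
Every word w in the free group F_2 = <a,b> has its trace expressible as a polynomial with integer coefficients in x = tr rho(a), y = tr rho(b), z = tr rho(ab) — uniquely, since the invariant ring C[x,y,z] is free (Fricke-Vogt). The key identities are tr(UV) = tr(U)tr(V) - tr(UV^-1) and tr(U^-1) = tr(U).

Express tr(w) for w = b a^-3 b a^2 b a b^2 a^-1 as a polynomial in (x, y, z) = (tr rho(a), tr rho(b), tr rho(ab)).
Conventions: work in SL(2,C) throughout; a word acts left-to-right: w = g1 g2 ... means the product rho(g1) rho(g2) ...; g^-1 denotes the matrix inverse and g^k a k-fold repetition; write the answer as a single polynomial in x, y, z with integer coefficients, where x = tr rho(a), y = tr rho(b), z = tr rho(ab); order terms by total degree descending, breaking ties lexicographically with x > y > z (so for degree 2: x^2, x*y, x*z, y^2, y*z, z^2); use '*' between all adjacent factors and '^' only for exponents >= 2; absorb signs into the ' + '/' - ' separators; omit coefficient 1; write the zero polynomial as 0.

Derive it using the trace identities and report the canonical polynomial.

x^5*y^3*z^2 - x^6*y^2*z - x^4*y^4*z - 2*x^4*y^2*z^3 + x^5*y*z^2 + x^3*y*z^4 + 4*x^4*y^2*z + 2*x^2*y^4*z + 2*x^2*y^2*z^3 + x^5*y - 4*x^3*y*z^2 - 3*x*y^3*z^2 - x*y*z^4 - 3*x^2*y^2*z + y^2*z^3 - 4*x^3*y + 4*x*y*z^2 - y^2*z + 3*x*y - z

next, trace(a b a b) = trace(b a) trace(b a) - trace(1)  (split on b) = z^2 - 2
trace(a b a) = trace(a) trace(b a) - trace(b)  (reduce the a square) = x*z - y
trace(b a b^2 a) = trace(b) trace(a b a b) - trace(a b a)  (reduce the b square) = y*z^2 - x*z - y
trace(a b^2) = trace(b) trace(a b) - trace(a)  (reduce the b square) = y*z - x
trace(b a b^2) = trace(b) trace(a b^2) - trace(a b)  (reduce the b square) = y^2*z - x*y - z
and trace(b a^2 b a b) = trace(a) trace(b a b^2 a) - trace(b a b^2)  (reduce the a square) = x*y*z^2 - x^2*z - y^2*z + z
and trace(b a^2 b a) = trace(a) trace(b a b a) - trace(b a b)  (reduce the a square) = x*z^2 - y*z - x
and trace(a^2 b a b^3) = trace(b) trace(b a^2 b a b) - trace(b a^2 b a)  (reduce the b square) = x*y^2*z^2 - x^2*y*z - y^3*z - x*z^2 + 2*y*z + x
next, trace(b a^2 b a b^3) = trace(b) trace(a^2 b a b^3) - trace(a^2 b a b^2)  (reduce the b square) = x*y^3*z^2 - x^2*y^2*z - y^4*z - 2*x*y*z^2 + x^2*z + 3*y^2*z + x*y - z
and trace(a b a b a b) = trace(a b a b) trace(a b) - trace(b a)  (split on a) = z^3 - 3*z
and trace(b a b a b a b) = trace(b) trace(a b a b a b) - trace(a b a b a)  (reduce the b square) = y*z^3 - x*z^2 - 2*y*z + x
next, trace(b a b^3 a b a) = trace(b) trace(b a b a b a b) - trace(b a b a b a)  (reduce the b square) = y^2*z^3 - x*y*z^2 - 2*y^2*z - z^3 + x*y + 3*z
trace(a b^3 a b) = trace(b) trace(b a b a b) - trace(b a b a)  (reduce the b square) = y^2*z^2 - x*y*z - y^2 - z^2 + 2
and trace(b^2) = trace(b) trace(b) - trace(1)  (reduce the b square) = y^2 - 2
trace(b^3) = trace(b) trace(b^2) - trace(b)  (reduce the b square) = y^3 - 3*y
trace(a b^3 a) = trace(a) trace(b^3 a) - trace(b^3)  (reduce the a square) = x*y^2*z - x^2*y - y^3 - x*z + 3*y
next, trace(b a b^3 a b) = trace(b) trace(a b^3 a b) - trace(a b^3 a)  (reduce the b square) = y^3*z^2 - 2*x*y^2*z + x^2*y - y*z^2 + x*z - y
next, trace(b a^2 b a b^3 a) = trace(a) trace(b a b^3 a b a) - trace(b a b^3 a b)  (reduce the a square) = x*y^2*z^3 - x^2*y*z^2 - y^3*z^2 - x*z^3 + y*z^2 + 2*x*z + y
next, trace(a^-1 b a^2 b a b^3) = trace(b a^2 b a b^3) trace(a) - trace(b a^2 b a b^3 a)  (eliminate a^-1) = x^2*y^3*z^2 - x^3*y^2*z - x*y^4*z - x*y^2*z^3 - x^2*y*z^2 + y^3*z^2 + x^3*z + 3*x*y^2*z + x*z^3 + x^2*y - y*z^2 - 3*x*z - y
and trace(b a^-2 b a^2 b a b^2) = trace(a^-1 b a^2 b a b^3) trace(a) - trace(a^-1 b a^2 b a b^3 a)  (eliminate a^-1) = x^3*y^3*z^2 - x^4*y^2*z - x^2*y^4*z - x^2*y^2*z^3 - x^3*y*z^2 + x^4*z + 4*x^2*y^2*z + x^2*z^3 + y^4*z + x^3*y + x*y*z^2 - 4*x^2*z - 3*y^2*z - 2*x*y + z
and trace(a b^2 a^2 b a b) = trace(a) trace(b a b a b^2 a) - trace(b a b a b^2)  (reduce the a square) = x*y*z^3 - x^2*z^2 - y^2*z^2 - x*y*z + x^2 + y^2 + z^2 - 2
trace(b a^2 b^2 a) = trace(a) trace(b^2 a b a) - trace(b^2 a b)  (reduce the a square) = x*y*z^2 - x^2*z - y^2*z + z
trace(a b^2 a^2 b a) = trace(a) trace(b a^2 b^2 a) - trace(b a^2 b^2)  (reduce the a square) = x^2*y*z^2 - x^3*z - 2*x*y^2*z + x^2*y + y^3 + 2*x*z - 3*y
trace(b a^2 b a b^2 a b) = trace(b) trace(a b^2 a^2 b a b) - trace(a b^2 a^2 b a)  (reduce the b square) = x*y^2*z^3 - 2*x^2*y*z^2 - y^3*z^2 + x^3*z + x*y^2*z + y*z^2 - 2*x*z + y
trace(b a b a b a b a) = trace(b a b a b a) trace(b a) - trace(a b a b)  (split on b) = z^4 - 4*z^2 + 2
trace(a b a b a^2 b a b) = trace(a) trace(b a b a b a b a) - trace(b a b a b a b)  (reduce the a square) = x*z^4 - y*z^3 - 3*x*z^2 + 2*y*z + x
trace(b a b a^2 b a) = trace(a) trace(b a b a b a) - trace(b a b a b)  (reduce the a square) = x*z^3 - y*z^2 - 2*x*z + y
and trace(a b a b a^2 b a) = trace(a) trace(b a b a^2 b a) - trace(b a b a^2 b)  (reduce the a square) = x^2*z^3 - 2*x*y*z^2 - x^2*z + y^2*z + x*y - z
next, trace(b a^2 b a b^2 a b a) = trace(b) trace(a b a b a^2 b a b) - trace(a b a b a^2 b a)  (reduce the b square) = x*y*z^4 - x^2*z^3 - y^2*z^3 - x*y*z^2 + x^2*z + y^2*z + z
trace(a^-1 b a^2 b a b^2 a b) = trace(b a^2 b a b^2 a b) trace(a) - trace(b a^2 b a b^2 a b a)  (eliminate a^-1) = x^2*y^2*z^3 - 2*x^3*y*z^2 - x*y^3*z^2 - x*y*z^4 + x^4*z + x^2*y^2*z + x^2*z^3 + y^2*z^3 + 2*x*y*z^2 - 3*x^2*z - y^2*z + x*y - z
trace(b a^-2 b a^2 b a b^2 a) = trace(a^-1 b a^2 b a b^2 a b) trace(a) - trace(a^-1 b a^2 b a b^2 a b a)  (eliminate a^-1) = x^3*y^2*z^3 - 2*x^4*y*z^2 - x^2*y^3*z^2 - x^2*y*z^4 + x^5*z + x^3*y^2*z + x^3*z^3 + 4*x^2*y*z^2 + y^3*z^2 - 4*x^3*z - 2*x*y^2*z + x^2*y - y*z^2 + x*z - y
next, trace(a^-2 b a^2 b a b^2 a^-1 b) = trace(b a^-2 b a^2 b a b^2) trace(a) - trace(b a^-2 b a^2 b a b^2 a)  (eliminate a^-1) = x^4*y^3*z^2 - x^5*y^2*z - x^3*y^4*z - 2*x^3*y^2*z^3 + x^4*y*z^2 + x^2*y^3*z^2 + x^2*y*z^4 + 3*x^3*y^2*z + x*y^4*z + x^4*y - 3*x^2*y*z^2 - y^3*z^2 - x*y^2*z - 3*x^2*y + y*z^2 + y
trace(a^-1 b a^2 b a b^2 a^-1 b) = trace(b a^-1 b a^2 b a b^2) trace(a) - trace(b a^-1 b a^2 b a b^2 a)  (eliminate a^-1) = x^3*y^3*z^2 - x^4*y^2*z - x^2*y^4*z - 2*x^2*y^2*z^3 + x^3*y*z^2 + 2*x*y^3*z^2 + x*y*z^4 + 2*x^2*y^2*z - y^2*z^3 + x^3*y - 3*x*y*z^2 + y^2*z - 2*x*y + z
and trace(b a^-3 b a^2 b a b^2 a^-1) = trace(a^-2 b a^2 b a b^2 a^-1 b) trace(a) - trace(a^-2 b a^2 b a b^2 a^-1 b a)  (eliminate a^-1) = x^5*y^3*z^2 - x^6*y^2*z - x^4*y^4*z - 2*x^4*y^2*z^3 + x^5*y*z^2 + x^3*y*z^4 + 4*x^4*y^2*z + 2*x^2*y^4*z + 2*x^2*y^2*z^3 + x^5*y - 4*x^3*y*z^2 - 3*x*y^3*z^2 - x*y*z^4 - 3*x^2*y^2*z + y^2*z^3 - 4*x^3*y + 4*x*y*z^2 - y^2*z + 3*x*y - z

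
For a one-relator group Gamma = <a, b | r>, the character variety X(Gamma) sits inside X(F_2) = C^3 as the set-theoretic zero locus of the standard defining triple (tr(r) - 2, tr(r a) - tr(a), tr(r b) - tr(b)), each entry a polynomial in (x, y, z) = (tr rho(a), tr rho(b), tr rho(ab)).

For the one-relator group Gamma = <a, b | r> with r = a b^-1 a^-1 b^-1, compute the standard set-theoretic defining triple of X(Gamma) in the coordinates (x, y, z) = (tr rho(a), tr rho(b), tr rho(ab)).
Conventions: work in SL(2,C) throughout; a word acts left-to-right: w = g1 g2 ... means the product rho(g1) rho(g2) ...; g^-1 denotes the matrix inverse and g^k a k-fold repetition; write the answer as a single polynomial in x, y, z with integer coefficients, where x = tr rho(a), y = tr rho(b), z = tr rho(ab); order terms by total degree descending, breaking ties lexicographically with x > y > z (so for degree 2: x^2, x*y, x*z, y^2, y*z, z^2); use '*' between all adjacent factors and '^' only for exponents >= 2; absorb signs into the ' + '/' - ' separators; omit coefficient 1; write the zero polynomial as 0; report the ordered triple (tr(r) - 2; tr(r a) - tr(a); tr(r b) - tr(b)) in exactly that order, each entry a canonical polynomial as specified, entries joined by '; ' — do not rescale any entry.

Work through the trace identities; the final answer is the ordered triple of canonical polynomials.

x*y*z - x^2 - z^2; x^2*y*z - x^3 - x*z^2 - y*z + 2*x; 0

trace(b^-1) = trace(b) = y
trace(b a b) = trace(b)*trace(a b) - trace(a)  (reduce the b square) = y*z - x
trace(b a b a) = trace(b a)*trace(b a) - trace(1)  (split on b) = z^2 - 2
next, trace(a b a^-1 b) = trace(b a b)*trace(a) - trace(b a b a)  (eliminate a^-1) = x*y*z - x^2 - z^2 + 2
trace(a^-1 b^-1 a b) = trace(a b a^-1)*trace(b) - trace(a b a^-1 b)  (eliminate b^-1) = -x*y*z + x^2 + y^2 + z^2 - 2
trace(a b^-1 a^-1 b^-1) = trace(a^-1 b^-1 a)*trace(b) - trace(a^-1 b^-1 a b)  (eliminate b^-1) = x*y*z - x^2 - z^2 + 2
next, trace(b^-1 a) = trace(a)*trace(b) - trace(a b)  (eliminate b^-1) = x*y - z
trace(a^2) = trace(a)*trace(a) - trace(1)  (reduce the a square) = x^2 - 2
trace(a b a) = trace(a)*trace(b a) - trace(b)  (reduce the a square) = x*z - y
trace(a^2 b a) = trace(a)*trace(a b a) - trace(a b)  (reduce the a square) = x^2*z - x*y - z
trace(a^2 b a b) = trace(a)*trace(b a b a) - trace(b a b)  (reduce the a square) = x*z^2 - y*z - x
trace(b^-1 a^2 b a) = trace(a^2 b a)*trace(b) - trace(a^2 b a b)  (eliminate b^-1) = x^2*y*z - x*y^2 - x*z^2 + x
next, trace(a^-1 b^-1 a^2 b) = trace(b^-1 a^2 b)*trace(a) - trace(b^-1 a^2 b a)  (eliminate a^-1) = -x^2*y*z + x^3 + x*y^2 + x*z^2 - 3*x
trace(a b^-1 a^-1 b^-1 a) = trace(a^-1 b^-1 a^2)*trace(b) - trace(a^-1 b^-1 a^2 b)  (eliminate b^-1) = x^2*y*z - x^3 - x*z^2 - y*z + 3*x
assemble the triple (trace(r) - 2; trace(r a) - x; trace(r b) - y)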